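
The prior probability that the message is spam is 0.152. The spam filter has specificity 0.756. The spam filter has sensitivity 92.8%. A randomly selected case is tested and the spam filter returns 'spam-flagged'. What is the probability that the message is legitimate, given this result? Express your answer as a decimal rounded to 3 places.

Let H be the event that the message is spam. P(H) = 0.152, so P(¬H) = 0.848. With E the 'spam-flagged' result, P(E|H) = 0.928 and P(E|¬H) = 0.244.
P(E) = 0.928·0.152 + 0.244·0.848 = 0.14106 + 0.20691 = 0.34797.
By Bayes' theorem, P(H|E) = 0.14106 / 0.34797 = 0.405. Hence P(¬H|E) = 1 − 0.405 = 0.595.

P(¬H | E) ≈ 0.595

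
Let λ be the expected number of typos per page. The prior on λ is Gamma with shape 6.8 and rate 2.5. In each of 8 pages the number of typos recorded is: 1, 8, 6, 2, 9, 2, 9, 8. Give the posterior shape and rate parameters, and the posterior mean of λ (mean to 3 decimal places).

The Poisson likelihood adds the total count to the shape and the number of exposure periods to the rate. Here ∑xᵢ = 45 and n = 8, so shape 6.8→51.8 and rate 2.5→10.5.
Posterior mean = shape/rate = 51.8/10.5 = 4.933.

Posterior: Gamma(shape=51.8, rate=10.5); mean ≈ 4.933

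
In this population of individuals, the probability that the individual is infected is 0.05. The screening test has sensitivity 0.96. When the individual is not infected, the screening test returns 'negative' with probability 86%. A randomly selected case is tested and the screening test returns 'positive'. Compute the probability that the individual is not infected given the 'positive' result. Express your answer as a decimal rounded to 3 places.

P(¬H | E) ≈ 0.735

Let H be the event that the individual is infected. P(H) = 0.05, so P(¬H) = 0.95. With E the 'positive' result, P(E|H) = 0.96 and P(E|¬H) = 0.14.
P(E) = 0.96·0.05 + 0.14·0.95 = 0.048000 + 0.13300 = 0.18100.
By Bayes' theorem, P(H|E) = 0.048000 / 0.18100 = 0.265. Hence P(¬H|E) = 1 − 0.265 = 0.735.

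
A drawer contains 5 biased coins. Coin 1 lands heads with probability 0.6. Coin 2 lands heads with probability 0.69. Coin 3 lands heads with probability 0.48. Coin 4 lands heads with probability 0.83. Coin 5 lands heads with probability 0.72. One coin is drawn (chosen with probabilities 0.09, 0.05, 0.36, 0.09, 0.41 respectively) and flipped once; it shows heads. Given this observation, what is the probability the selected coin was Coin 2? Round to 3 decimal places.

Posterior probability ≈ 0.055

P(heads|C1) = 0.6; P(heads|C2) = 0.69; P(heads|C3) = 0.48; P(heads|C4) = 0.83; P(heads|C5) = 0.72.
Prior × likelihood for each source: 0.09·0.6=0.05400, 0.05·0.69=0.03450, 0.36·0.48=0.1728, 0.09·0.83=0.07470, 0.41·0.72=0.2952. Summing gives P(heads) = 0.63120.
P(Coin 2 | heads) = 0.03450 / 0.63120 = 0.055.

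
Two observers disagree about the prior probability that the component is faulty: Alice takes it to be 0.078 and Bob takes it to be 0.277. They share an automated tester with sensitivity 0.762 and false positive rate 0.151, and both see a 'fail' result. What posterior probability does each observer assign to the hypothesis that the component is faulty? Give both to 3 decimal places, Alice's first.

Alice: 0.299; Bob: 0.659

The likelihood ratio for a 'fail' result is 0.762/0.151 = 5.0464.
Alice: prior odds 0.078/0.922 = 0.084599; posterior odds 0.42692; posterior probability 0.299.
Bob: prior odds 0.277/0.723 = 0.38313; posterior odds 1.9334; posterior probability 0.659.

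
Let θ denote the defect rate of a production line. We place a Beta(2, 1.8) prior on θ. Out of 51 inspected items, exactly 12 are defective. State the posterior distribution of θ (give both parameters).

Observing 12 successes and 39 failures updates Beta(2, 1.8) by adding the success and failure counts to the two shape parameters: α = 2+12 = 14, β = 1.8+39 = 40.8.

Posterior: Beta(14, 40.8)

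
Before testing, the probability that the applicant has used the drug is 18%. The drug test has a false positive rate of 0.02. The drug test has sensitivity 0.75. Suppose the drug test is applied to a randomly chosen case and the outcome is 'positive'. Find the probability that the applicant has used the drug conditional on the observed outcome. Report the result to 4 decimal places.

P(H | E) ≈ 0.8917

Let H be the event that the applicant has used the drug. P(H) = 0.18, so P(¬H) = 0.82. With E the 'positive' result, P(E|H) = 0.75 and P(E|¬H) = 0.02.
P(E) = 0.75·0.18 + 0.02·0.82 = 0.13500 + 0.016400 = 0.15140.
By Bayes' theorem, P(H|E) = 0.13500 / 0.15140 = 0.8917.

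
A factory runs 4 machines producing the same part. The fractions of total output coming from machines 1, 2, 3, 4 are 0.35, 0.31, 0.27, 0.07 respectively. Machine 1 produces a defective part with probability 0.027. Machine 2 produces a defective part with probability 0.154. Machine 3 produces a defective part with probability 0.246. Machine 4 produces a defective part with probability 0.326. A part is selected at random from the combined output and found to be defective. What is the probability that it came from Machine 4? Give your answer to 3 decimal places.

Posterior probability ≈ 0.156

Tabulate prior·likelihood by source: [1] prior 0.35, lik 0.027, product 0.009450; [2] prior 0.31, lik 0.154, product 0.04774; [3] prior 0.27, lik 0.246, product 0.06642; [4] prior 0.07, lik 0.326, product 0.02282.
Normalizing constant = 0.14643; the posterior for Machine 4 is its product over the sum, 0.02282/0.14643 = 0.156.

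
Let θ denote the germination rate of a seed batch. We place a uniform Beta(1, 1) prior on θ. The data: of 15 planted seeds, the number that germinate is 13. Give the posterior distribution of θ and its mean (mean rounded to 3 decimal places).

The binomial likelihood is conjugate to the Beta prior: with 13 successes and 2 failures, the posterior is Beta(1+13, 1+2) = Beta(14, 3).
Posterior mean = α/(α+β) = 14/17 = 0.824.

Posterior: Beta(14, 3); mean ≈ 0.824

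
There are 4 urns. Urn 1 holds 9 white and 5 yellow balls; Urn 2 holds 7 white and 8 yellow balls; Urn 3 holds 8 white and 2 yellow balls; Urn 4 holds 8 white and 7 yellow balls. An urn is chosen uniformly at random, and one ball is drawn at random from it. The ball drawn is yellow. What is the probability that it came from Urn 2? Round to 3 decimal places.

Posterior probability ≈ 0.343

Tabulate prior·likelihood by source: [1] prior 0.25, lik 0.3571, product 0.08929; [2] prior 0.25, lik 0.5333, product 0.1333; [3] prior 0.25, lik 0.2, product 0.05000; [4] prior 0.25, lik 0.4667, product 0.1167.
Normalizing constant = 0.38929; the posterior for Urn 2 is its product over the sum, 0.1333/0.38929 = 0.343.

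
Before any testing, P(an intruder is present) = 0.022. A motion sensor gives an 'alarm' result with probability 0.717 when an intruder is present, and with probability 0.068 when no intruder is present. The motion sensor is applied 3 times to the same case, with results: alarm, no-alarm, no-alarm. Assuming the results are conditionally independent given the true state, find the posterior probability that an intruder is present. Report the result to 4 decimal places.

Posterior P(H) ≈ 0.0214

With H the event that an intruder is present, the joint likelihood of the observed sequence is P(data|H) = 0.717·0.283·0.283 = 0.057424 and P(data|¬H) = 0.068·0.932·0.932 = 0.059066.
Bayes: P(H|data) = 0.022·0.057424 / (0.022·0.057424 + 0.978·0.059066) = 0.0012633/0.059030 = 0.0214.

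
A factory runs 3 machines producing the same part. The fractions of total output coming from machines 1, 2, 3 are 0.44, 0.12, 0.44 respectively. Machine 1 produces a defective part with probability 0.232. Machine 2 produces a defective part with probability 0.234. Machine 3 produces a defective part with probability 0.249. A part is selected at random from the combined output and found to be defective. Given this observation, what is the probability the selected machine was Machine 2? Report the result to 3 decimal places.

Tabulate prior·likelihood by source: [1] prior 0.44, lik 0.232, product 0.1021; [2] prior 0.12, lik 0.234, product 0.02808; [3] prior 0.44, lik 0.249, product 0.1096.
Normalizing constant = 0.23972; the posterior for Machine 2 is its product over the sum, 0.02808/0.23972 = 0.117.

Posterior probability ≈ 0.117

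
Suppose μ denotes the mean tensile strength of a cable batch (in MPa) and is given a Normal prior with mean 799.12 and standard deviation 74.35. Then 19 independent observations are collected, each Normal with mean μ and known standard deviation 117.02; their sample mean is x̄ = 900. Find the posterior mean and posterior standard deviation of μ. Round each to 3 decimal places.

Posterior mean ≈ 888.364; posterior SD ≈ 25.251

Prior precision 1/τ₀² = 1/74.35² = 0.00018090; data precision n/σ² = 19/117.02² = 0.00138750.
Posterior precision = 0.00018090 + 0.00138750 = 0.00156840, giving posterior SD = 1/√0.00156840 = 25.251.
Posterior mean = (0.00018090·799.12 + 0.00138750·900) / 0.00156840 = 888.364.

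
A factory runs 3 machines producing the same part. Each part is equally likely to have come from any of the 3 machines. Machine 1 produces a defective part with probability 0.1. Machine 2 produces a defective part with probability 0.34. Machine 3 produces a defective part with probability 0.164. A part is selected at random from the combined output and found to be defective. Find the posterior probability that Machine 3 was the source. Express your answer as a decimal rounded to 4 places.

Posterior probability ≈ 0.2715

Tabulate prior·likelihood by source: [1] prior 0.333333, lik 0.1, product 0.03333; [2] prior 0.333333, lik 0.34, product 0.1133; [3] prior 0.333333, lik 0.164, product 0.05467.
Normalizing constant = 0.20133; the posterior for Machine 3 is its product over the sum, 0.05467/0.20133 = 0.2715.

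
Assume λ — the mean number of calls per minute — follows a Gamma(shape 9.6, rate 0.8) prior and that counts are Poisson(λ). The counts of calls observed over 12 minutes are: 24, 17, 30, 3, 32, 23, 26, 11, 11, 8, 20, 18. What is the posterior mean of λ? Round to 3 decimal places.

The Poisson likelihood adds the total count to the shape and the number of exposure periods to the rate. Here ∑xᵢ = 223 and n = 12, so shape 9.6→232.6 and rate 0.8→12.8.
E[λ | data] = 232.6/12.8 = 18.172.

Posterior mean ≈ 18.172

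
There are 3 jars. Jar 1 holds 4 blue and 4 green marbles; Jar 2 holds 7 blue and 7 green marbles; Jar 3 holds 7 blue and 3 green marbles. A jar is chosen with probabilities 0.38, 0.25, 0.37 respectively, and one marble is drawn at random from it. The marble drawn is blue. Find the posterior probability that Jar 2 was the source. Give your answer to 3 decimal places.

P(blue|Jar 1) = 0.5; P(blue|Jar 2) = 0.5; P(blue|Jar 3) = 0.7.
Prior × likelihood for each source: 0.38·0.5=0.1900, 0.25·0.5=0.1250, 0.37·0.7=0.2590. Summing gives P(blue) = 0.57400.
P(Jar 2 | blue) = 0.1250 / 0.57400 = 0.218.

Posterior probability ≈ 0.218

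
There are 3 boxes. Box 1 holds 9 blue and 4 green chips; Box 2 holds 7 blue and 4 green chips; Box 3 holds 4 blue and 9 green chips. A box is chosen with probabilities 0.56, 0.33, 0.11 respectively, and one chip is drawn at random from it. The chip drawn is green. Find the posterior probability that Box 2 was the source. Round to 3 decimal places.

Posterior probability ≈ 0.326

P(green|Box 1) = 0.3077; P(green|Box 2) = 0.3636; P(green|Box 3) = 0.6923.
Prior × likelihood for each source: 0.56·0.3077=0.1723, 0.33·0.3636=0.1200, 0.11·0.6923=0.07615. Summing gives P(green) = 0.36846.
P(Box 2 | green) = 0.1200 / 0.36846 = 0.326.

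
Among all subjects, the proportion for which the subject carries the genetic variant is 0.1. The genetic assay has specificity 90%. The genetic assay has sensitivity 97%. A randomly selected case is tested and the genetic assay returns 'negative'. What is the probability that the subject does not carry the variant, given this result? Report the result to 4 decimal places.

P(¬H | E) ≈ 0.9963

Write H for 'the subject carries the genetic variant'. Prior odds H:¬H = 0.1/0.9 = 0.11111. For the 'negative' outcome, the likelihood ratio is 0.03/0.9 = 0.033333.
Posterior odds = 0.11111 × 0.033333 = 0.0037037, so P(H|E) = 0.0037037/(1+0.0037037) = 0.0037. Then P(¬H|E) = 1 − 0.0037 = 0.9963.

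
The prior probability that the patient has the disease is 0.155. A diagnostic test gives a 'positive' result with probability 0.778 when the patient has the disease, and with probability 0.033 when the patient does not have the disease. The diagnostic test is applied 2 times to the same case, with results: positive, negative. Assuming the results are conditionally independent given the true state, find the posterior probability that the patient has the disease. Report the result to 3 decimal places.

With H the event that the patient has the disease, the joint likelihood of the observed sequence is P(data|H) = 0.778·0.222 = 0.17272 and P(data|¬H) = 0.033·0.967 = 0.031911.
Bayes: P(H|data) = 0.155·0.17272 / (0.155·0.17272 + 0.845·0.031911) = 0.026771/0.053736 = 0.4982.

Posterior P(H) ≈ 0.498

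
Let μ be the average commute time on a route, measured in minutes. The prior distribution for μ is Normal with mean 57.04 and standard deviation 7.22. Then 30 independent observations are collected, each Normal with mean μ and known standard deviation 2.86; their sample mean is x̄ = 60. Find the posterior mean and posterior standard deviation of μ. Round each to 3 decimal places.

Posterior mean ≈ 59.985; posterior SD ≈ 0.521

With known σ, the Normal prior is conjugate. Weight on the data is w = (n/σ²)/(n/σ² + 1/τ₀²) = 3.66766/(3.66766+0.0191834) = 0.99480.
Posterior mean = w·x̄ + (1−w)·μ₀ = 0.99480·60 + 0.0052032·57.04 = 59.985. Posterior variance = 1/(3.66766+0.0191834) = 0.271235, so SD = 0.521.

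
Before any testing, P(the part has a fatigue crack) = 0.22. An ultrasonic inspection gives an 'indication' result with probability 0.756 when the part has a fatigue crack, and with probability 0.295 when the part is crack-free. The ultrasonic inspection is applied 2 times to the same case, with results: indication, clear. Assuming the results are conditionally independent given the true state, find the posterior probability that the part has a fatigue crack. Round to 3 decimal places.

Let H be the event that the part has a fatigue crack; start with P(H) = 0.22. P('indication'|H) = 0.756, P('indication'|¬H) = 0.295.
Update on result 1 ('indication'): P(H) ← 0.756·0.2200 / (0.756·0.2200 + 0.295·0.7800) = 0.16632/0.39642 = 0.4196.
Update on result 2 ('clear'): P(H) ← 0.244·0.4196 / (0.244·0.4196 + 0.705·0.5804) = 0.10237/0.51159 = 0.2001.

Posterior P(H) ≈ 0.200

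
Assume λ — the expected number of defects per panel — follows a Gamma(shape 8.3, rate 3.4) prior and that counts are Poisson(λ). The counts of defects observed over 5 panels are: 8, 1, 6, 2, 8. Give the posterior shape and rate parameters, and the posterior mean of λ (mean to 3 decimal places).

Posterior: Gamma(shape=33.3, rate=8.4); mean ≈ 3.964

Total count ∑xᵢ = 25 over n = 5 panels.
Gamma is conjugate to the Poisson likelihood: posterior is Gamma(shape = 8.3+25 = 33.3, rate = 3.4+5 = 8.4).
Posterior mean = shape/rate = 33.3/8.4 = 3.964.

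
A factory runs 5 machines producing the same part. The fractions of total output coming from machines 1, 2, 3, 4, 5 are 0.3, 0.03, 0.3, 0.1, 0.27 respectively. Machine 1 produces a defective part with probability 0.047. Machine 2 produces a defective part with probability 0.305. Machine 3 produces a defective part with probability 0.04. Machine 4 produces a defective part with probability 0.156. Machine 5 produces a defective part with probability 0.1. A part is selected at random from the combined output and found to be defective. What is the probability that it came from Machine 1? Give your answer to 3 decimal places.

Tabulate prior·likelihood by source: [1] prior 0.3, lik 0.047, product 0.01410; [2] prior 0.03, lik 0.305, product 0.009150; [3] prior 0.3, lik 0.04, product 0.01200; [4] prior 0.1, lik 0.156, product 0.01560; [5] prior 0.27, lik 0.1, product 0.02700.
Normalizing constant = 0.077850; the posterior for Machine 1 is its product over the sum, 0.01410/0.077850 = 0.181.

Posterior probability ≈ 0.181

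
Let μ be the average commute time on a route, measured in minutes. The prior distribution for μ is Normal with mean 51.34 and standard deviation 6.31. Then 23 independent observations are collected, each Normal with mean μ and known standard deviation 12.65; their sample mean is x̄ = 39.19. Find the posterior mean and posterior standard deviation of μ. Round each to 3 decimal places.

Prior precision 1/τ₀² = 1/6.31² = 0.0251155; data precision n/σ² = 23/12.65² = 0.143730.
Posterior precision = 0.0251155 + 0.143730 = 0.168845, giving posterior SD = 1/√0.168845 = 2.434.
Posterior mean = (0.0251155·51.34 + 0.143730·39.19) / 0.168845 = 40.997.

Posterior mean ≈ 40.997; posterior SD ≈ 2.434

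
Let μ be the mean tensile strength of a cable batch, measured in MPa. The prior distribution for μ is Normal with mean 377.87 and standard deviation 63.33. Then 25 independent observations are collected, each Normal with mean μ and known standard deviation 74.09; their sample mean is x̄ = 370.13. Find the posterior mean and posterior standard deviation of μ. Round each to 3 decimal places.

With known σ, the Normal prior is conjugate. Weight on the data is w = (n/σ²)/(n/σ² + 1/τ₀²) = 0.00455429/(0.00455429+0.00024933) = 0.94809.
Posterior mean = w·x̄ + (1−w)·μ₀ = 0.94809·370.13 + 0.051905·377.87 = 370.532. Posterior variance = 1/(0.00455429+0.00024933) = 208.176, so SD = 14.428.

Posterior mean ≈ 370.532; posterior SD ≈ 14.428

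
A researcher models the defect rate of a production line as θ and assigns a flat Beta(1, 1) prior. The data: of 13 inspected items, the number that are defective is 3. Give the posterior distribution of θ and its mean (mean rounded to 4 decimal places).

Posterior: Beta(4, 11); mean ≈ 0.2667

Observing 3 successes and 10 failures updates Beta(1, 1) by adding the success and failure counts to the two shape parameters: α = 1+3 = 4, β = 1+10 = 11.
E[θ | data] = 4/(4+11) = 0.2667.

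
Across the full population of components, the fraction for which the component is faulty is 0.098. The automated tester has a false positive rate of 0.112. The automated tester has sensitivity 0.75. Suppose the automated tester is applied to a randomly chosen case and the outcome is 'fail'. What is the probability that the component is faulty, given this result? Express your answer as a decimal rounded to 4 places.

Write H for 'the component is faulty'. Prior odds H:¬H = 0.098/0.902 = 0.10865. For the 'fail' outcome, the likelihood ratio is 0.75/0.112 = 6.6964.
Posterior odds = 0.10865 × 6.6964 = 0.72755, so P(H|E) = 0.72755/(1+0.72755) = 0.4211.

P(H | E) ≈ 0.4211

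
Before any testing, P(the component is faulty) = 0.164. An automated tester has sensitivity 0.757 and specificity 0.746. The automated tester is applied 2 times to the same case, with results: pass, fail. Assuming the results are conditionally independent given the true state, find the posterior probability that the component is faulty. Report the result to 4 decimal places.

Let H be the event that the component is faulty; start with P(H) = 0.164. P('fail'|H) = 0.757, P('fail'|¬H) = 0.254.
Update on result 1 ('pass'): P(H) ← 0.243·0.1640 / (0.243·0.1640 + 0.746·0.8360) = 0.039852/0.66351 = 0.0601.
Update on result 2 ('fail'): P(H) ← 0.757·0.0601 / (0.757·0.0601 + 0.254·0.9399) = 0.045467/0.28421 = 0.1600.

Posterior P(H) ≈ 0.1600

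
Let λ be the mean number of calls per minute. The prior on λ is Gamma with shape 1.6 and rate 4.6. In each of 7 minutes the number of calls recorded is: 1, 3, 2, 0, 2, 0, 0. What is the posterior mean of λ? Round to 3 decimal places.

The Poisson likelihood adds the total count to the shape and the number of exposure periods to the rate. Here ∑xᵢ = 8 and n = 7, so shape 1.6→9.6 and rate 4.6→11.6.
Posterior mean = shape/rate = 9.6/11.6 = 0.828.

Posterior mean ≈ 0.828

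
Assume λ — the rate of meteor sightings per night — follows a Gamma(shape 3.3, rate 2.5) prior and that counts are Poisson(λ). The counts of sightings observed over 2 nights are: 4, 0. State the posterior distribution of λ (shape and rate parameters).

Posterior: Gamma(shape=7.3, rate=4.5)

The Poisson likelihood adds the total count to the shape and the number of exposure periods to the rate. Here ∑xᵢ = 4 and n = 2, so shape 3.3→7.3 and rate 2.5→4.5.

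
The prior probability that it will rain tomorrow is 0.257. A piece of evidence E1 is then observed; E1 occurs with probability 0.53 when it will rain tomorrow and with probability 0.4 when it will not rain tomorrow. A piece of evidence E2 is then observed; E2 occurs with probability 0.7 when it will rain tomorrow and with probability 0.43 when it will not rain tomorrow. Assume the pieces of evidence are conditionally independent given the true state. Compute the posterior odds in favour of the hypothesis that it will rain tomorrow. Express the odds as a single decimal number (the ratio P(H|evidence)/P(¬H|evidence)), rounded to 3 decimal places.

Posterior odds ≈ 0.746

Prior odds = 0.257/(1−0.257) = 0.34590.
Likelihood ratio for E1 = 0.53/0.4 = 1.3250.
Likelihood ratio for E2 = 0.7/0.43 = 1.6279.
Posterior odds = prior odds × LR₁ × LR₂ = 0.74609.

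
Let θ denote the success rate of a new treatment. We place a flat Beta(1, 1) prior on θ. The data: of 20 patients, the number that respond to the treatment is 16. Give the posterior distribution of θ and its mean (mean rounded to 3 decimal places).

Posterior: Beta(17, 5); mean ≈ 0.773

The binomial likelihood is conjugate to the Beta prior: with 16 successes and 4 failures, the posterior is Beta(1+16, 1+4) = Beta(17, 5).
Posterior mean = α/(α+β) = 17/22 = 0.773.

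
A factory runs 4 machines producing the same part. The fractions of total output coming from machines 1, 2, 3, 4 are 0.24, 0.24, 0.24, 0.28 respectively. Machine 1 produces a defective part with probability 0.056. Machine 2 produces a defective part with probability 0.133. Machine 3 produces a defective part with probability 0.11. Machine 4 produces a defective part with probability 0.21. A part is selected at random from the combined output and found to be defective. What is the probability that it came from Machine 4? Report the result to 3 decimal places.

Posterior probability ≈ 0.450

Tabulate prior·likelihood by source: [1] prior 0.24, lik 0.056, product 0.01344; [2] prior 0.24, lik 0.133, product 0.03192; [3] prior 0.24, lik 0.11, product 0.02640; [4] prior 0.28, lik 0.21, product 0.05880.
Normalizing constant = 0.13056; the posterior for Machine 4 is its product over the sum, 0.05880/0.13056 = 0.450.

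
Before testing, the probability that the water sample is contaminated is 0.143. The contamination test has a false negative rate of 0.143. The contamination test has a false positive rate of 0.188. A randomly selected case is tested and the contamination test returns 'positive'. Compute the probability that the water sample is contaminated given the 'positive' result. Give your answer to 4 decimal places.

P(H | E) ≈ 0.4320

Let H be the event that the water sample is contaminated. P(H) = 0.143, so P(¬H) = 0.857. With E the 'positive' result, P(E|H) = 0.857 and P(E|¬H) = 0.188.
P(E) = 0.857·0.143 + 0.188·0.857 = 0.12255 + 0.16112 = 0.28367.
By Bayes' theorem, P(H|E) = 0.12255 / 0.28367 = 0.4320.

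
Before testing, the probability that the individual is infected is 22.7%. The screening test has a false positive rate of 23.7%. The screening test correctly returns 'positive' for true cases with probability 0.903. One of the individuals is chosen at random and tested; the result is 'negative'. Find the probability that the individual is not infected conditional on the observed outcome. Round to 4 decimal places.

P(¬H | E) ≈ 0.9640

Write H for 'the individual is infected'. Prior odds H:¬H = 0.227/0.773 = 0.29366. For the 'negative' outcome, the likelihood ratio is 0.097/0.763 = 0.12713.
Posterior odds = 0.29366 × 0.12713 = 0.037333, so P(H|E) = 0.037333/(1+0.037333) = 0.0360. Then P(¬H|E) = 1 − 0.0360 = 0.9640.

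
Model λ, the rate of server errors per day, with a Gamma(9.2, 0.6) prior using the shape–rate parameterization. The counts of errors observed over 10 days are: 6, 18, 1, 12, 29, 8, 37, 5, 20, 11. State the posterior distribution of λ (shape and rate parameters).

Posterior: Gamma(shape=156.2, rate=10.6)

Total count ∑xᵢ = 147 over n = 10 days.
Gamma is conjugate to the Poisson likelihood: posterior is Gamma(shape = 9.2+147 = 156.2, rate = 0.6+10 = 10.6).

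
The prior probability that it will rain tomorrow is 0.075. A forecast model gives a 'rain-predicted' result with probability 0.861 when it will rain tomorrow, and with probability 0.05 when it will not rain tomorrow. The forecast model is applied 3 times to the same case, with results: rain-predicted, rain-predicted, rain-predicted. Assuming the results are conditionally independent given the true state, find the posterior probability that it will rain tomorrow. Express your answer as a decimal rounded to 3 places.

Posterior P(H) ≈ 0.998

With H the event that it will rain tomorrow, the joint likelihood of the observed sequence is P(data|H) = 0.861·0.861·0.861 = 0.63828 and P(data|¬H) = 0.05·0.05·0.05 = 0.00012500.
Bayes: P(H|data) = 0.075·0.63828 / (0.075·0.63828 + 0.925·0.00012500) = 0.047871/0.047986 = 0.9976.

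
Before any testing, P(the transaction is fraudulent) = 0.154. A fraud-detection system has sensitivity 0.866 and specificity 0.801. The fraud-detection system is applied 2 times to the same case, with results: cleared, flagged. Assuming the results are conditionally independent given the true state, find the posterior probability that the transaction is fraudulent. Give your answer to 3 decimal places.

With H the event that the transaction is fraudulent, the joint likelihood of the observed sequence is P(data|H) = 0.134·0.866 = 0.11604 and P(data|¬H) = 0.801·0.199 = 0.15940.
Bayes: P(H|data) = 0.154·0.11604 / (0.154·0.11604 + 0.846·0.15940) = 0.017871/0.15272 = 0.1170.

Posterior P(H) ≈ 0.117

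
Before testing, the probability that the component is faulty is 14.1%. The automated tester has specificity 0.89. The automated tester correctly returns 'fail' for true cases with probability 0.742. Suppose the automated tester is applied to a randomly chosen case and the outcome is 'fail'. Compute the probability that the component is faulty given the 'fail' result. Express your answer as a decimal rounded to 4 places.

Write H for 'the component is faulty'. Prior odds H:¬H = 0.141/0.859 = 0.16414. For the 'fail' outcome, the likelihood ratio is 0.742/0.11 = 6.7455.
Posterior odds = 0.16414 × 6.7455 = 1.1072, so P(H|E) = 1.1072/(1+1.1072) = 0.5254.

P(H | E) ≈ 0.5254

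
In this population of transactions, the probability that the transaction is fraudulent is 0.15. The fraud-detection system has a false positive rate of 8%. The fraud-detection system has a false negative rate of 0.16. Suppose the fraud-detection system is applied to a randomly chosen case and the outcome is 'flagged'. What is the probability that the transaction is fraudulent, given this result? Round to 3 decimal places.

Let H be the event that the transaction is fraudulent. P(H) = 0.15, so P(¬H) = 0.85. With E the 'flagged' result, P(E|H) = 0.84 and P(E|¬H) = 0.08.
P(E) = 0.84·0.15 + 0.08·0.85 = 0.12600 + 0.068000 = 0.19400.
By Bayes' theorem, P(H|E) = 0.12600 / 0.19400 = 0.649.

P(H | E) ≈ 0.649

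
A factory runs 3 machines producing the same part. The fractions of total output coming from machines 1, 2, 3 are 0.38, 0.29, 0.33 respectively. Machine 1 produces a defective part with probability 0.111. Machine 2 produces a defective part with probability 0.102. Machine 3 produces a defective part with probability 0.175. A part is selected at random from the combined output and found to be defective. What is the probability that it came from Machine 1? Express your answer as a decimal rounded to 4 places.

Posterior probability ≈ 0.3257

P(defective|M1) = 0.111; P(defective|M2) = 0.102; P(defective|M3) = 0.175.
Prior × likelihood for each source: 0.38·0.111=0.04218, 0.29·0.102=0.02958, 0.33·0.175=0.05775. Summing gives P(defective) = 0.12951.
P(Machine 1 | defective) = 0.04218 / 0.12951 = 0.3257.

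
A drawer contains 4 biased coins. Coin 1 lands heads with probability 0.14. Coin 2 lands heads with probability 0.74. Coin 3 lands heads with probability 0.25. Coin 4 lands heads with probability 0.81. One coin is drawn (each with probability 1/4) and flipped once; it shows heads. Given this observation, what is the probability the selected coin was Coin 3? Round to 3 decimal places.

P(heads|C1) = 0.14; P(heads|C2) = 0.74; P(heads|C3) = 0.25; P(heads|C4) = 0.81.
Prior × likelihood for each source: 0.25·0.14=0.03500, 0.25·0.74=0.1850, 0.25·0.25=0.06250, 0.25·0.81=0.2025. Summing gives P(heads) = 0.48500.
P(Coin 3 | heads) = 0.06250 / 0.48500 = 0.129.

Posterior probability ≈ 0.129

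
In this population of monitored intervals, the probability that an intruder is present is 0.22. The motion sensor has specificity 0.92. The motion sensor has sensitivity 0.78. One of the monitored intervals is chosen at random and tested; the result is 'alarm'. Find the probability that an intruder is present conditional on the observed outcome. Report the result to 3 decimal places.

P(H | E) ≈ 0.733

Write H for 'an intruder is present'. Prior odds H:¬H = 0.22/0.78 = 0.28205. For the 'alarm' outcome, the likelihood ratio is 0.78/0.08 = 9.7500.
Posterior odds = 0.28205 × 9.7500 = 2.7500, so P(H|E) = 2.7500/(1+2.7500) = 0.733.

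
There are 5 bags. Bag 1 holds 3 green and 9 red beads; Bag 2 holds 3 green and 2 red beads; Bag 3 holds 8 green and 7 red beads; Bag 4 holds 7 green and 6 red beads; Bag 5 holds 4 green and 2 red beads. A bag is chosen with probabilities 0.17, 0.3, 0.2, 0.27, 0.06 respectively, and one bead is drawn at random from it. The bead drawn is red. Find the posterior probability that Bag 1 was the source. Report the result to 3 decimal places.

Tabulate prior·likelihood by source: [1] prior 0.17, lik 0.75, product 0.1275; [2] prior 0.3, lik 0.4, product 0.1200; [3] prior 0.2, lik 0.4667, product 0.09333; [4] prior 0.27, lik 0.4615, product 0.1246; [5] prior 0.06, lik 0.3333, product 0.02000.
Normalizing constant = 0.48545; the posterior for Bag 1 is its product over the sum, 0.1275/0.48545 = 0.263.

Posterior probability ≈ 0.263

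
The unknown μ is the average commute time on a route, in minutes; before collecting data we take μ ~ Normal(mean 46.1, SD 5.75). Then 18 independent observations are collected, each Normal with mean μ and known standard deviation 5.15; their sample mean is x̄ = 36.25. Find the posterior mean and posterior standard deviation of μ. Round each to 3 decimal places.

With known σ, the Normal prior is conjugate. Weight on the data is w = (n/σ²)/(n/σ² + 1/τ₀²) = 0.678669/(0.678669+0.0302457) = 0.95734.
Posterior mean = w·x̄ + (1−w)·μ₀ = 0.95734·36.25 + 0.042665·46.1 = 36.670. Posterior variance = 1/(0.678669+0.0302457) = 1.41061, so SD = 1.188.

Posterior mean ≈ 36.670; posterior SD ≈ 1.188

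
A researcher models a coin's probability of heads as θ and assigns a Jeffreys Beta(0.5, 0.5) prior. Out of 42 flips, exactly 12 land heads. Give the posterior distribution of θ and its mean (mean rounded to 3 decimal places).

Posterior: Beta(12.5, 30.5); mean ≈ 0.291

The binomial likelihood is conjugate to the Beta prior: with 12 successes and 30 failures, the posterior is Beta(0.5+12, 0.5+30) = Beta(12.5, 30.5).
E[θ | data] = 12.5/(12.5+30.5) = 0.291.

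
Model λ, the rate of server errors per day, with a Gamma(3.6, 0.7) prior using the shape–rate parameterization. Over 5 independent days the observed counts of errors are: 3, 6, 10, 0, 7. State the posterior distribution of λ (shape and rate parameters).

Posterior: Gamma(shape=29.6, rate=5.7)

The Poisson likelihood adds the total count to the shape and the number of exposure periods to the rate. Here ∑xᵢ = 26 and n = 5, so shape 3.6→29.6 and rate 0.7→5.7.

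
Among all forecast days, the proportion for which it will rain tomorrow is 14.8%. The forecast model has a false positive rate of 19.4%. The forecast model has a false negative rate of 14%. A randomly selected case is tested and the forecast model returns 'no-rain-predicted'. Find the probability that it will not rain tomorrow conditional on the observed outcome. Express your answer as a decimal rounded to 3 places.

Write H for 'it will rain tomorrow'. Prior odds H:¬H = 0.148/0.852 = 0.17371. For the 'no-rain-predicted' outcome, the likelihood ratio is 0.14/0.806 = 0.17370.
Posterior odds = 0.17371 × 0.17370 = 0.030173, so P(H|E) = 0.030173/(1+0.030173) = 0.029. Then P(¬H|E) = 1 − 0.029 = 0.971.

P(¬H | E) ≈ 0.971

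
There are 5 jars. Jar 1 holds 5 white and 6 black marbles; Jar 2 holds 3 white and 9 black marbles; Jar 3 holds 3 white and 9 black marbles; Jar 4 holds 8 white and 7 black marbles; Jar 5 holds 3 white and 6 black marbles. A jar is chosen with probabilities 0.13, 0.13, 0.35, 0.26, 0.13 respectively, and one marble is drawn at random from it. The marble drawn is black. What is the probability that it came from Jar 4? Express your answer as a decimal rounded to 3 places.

Posterior probability ≈ 0.190

P(black|Jar 1) = 0.5455; P(black|Jar 2) = 0.75; P(black|Jar 3) = 0.75; P(black|Jar 4) = 0.4667; P(black|Jar 5) = 0.6667.
Prior × likelihood for each source: 0.13·0.5455=0.07091, 0.13·0.75=0.09750, 0.35·0.75=0.2625, 0.26·0.4667=0.1213, 0.13·0.6667=0.08667. Summing gives P(black) = 0.63891.
P(Jar 4 | black) = 0.1213 / 0.63891 = 0.190.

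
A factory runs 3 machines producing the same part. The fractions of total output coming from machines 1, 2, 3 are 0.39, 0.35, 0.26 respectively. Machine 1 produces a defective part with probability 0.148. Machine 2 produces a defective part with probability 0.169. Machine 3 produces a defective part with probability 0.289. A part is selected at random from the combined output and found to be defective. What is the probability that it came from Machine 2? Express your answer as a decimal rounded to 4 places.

P(defective|M1) = 0.148; P(defective|M2) = 0.169; P(defective|M3) = 0.289.
Prior × likelihood for each source: 0.39·0.148=0.05772, 0.35·0.169=0.05915, 0.26·0.289=0.07514. Summing gives P(defective) = 0.19201.
P(Machine 2 | defective) = 0.05915 / 0.19201 = 0.3081.

Posterior probability ≈ 0.3081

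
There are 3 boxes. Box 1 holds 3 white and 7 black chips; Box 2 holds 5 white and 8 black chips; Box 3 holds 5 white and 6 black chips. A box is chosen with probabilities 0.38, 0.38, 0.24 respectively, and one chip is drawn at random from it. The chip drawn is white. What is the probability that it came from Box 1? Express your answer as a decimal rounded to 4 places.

Posterior probability ≈ 0.3087

P(white|Box 1) = 0.3; P(white|Box 2) = 0.3846; P(white|Box 3) = 0.4545.
Prior × likelihood for each source: 0.38·0.3=0.1140, 0.38·0.3846=0.1462, 0.24·0.4545=0.1091. Summing gives P(white) = 0.36924.
P(Box 1 | white) = 0.1140 / 0.36924 = 0.3087.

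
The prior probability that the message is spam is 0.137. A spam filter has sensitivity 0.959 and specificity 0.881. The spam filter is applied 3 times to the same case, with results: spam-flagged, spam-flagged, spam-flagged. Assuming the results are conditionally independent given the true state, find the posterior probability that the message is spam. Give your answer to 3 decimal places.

Posterior P(H) ≈ 0.988

Let H be the event that the message is spam; start with P(H) = 0.137. P('spam-flagged'|H) = 0.959, P('spam-flagged'|¬H) = 0.119.
Update on result 1 ('spam-flagged'): P(H) ← 0.959·0.1370 / (0.959·0.1370 + 0.119·0.8630) = 0.13138/0.23408 = 0.5613.
Update on result 2 ('spam-flagged'): P(H) ← 0.959·0.5613 / (0.959·0.5613 + 0.119·0.4387) = 0.53826/0.59047 = 0.9116.
Update on result 3 ('spam-flagged'): P(H) ← 0.959·0.9116 / (0.959·0.9116 + 0.119·0.0884) = 0.87421/0.88473 = 0.9881.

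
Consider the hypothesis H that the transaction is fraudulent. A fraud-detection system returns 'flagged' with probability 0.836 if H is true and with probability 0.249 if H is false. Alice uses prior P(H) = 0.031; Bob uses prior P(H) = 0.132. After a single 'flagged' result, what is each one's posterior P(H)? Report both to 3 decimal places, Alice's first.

P('+'|H) = 0.836, P('+'|¬H) = 0.249.
Alice: numerator 0.836·0.031 = 0.025916; evidence = 0.025916+0.249·0.969 = 0.26720; posterior = 0.097.
Bob: numerator 0.836·0.132 = 0.11035; evidence = 0.11035+0.249·0.868 = 0.32648; posterior = 0.338.

Alice: 0.097; Bob: 0.338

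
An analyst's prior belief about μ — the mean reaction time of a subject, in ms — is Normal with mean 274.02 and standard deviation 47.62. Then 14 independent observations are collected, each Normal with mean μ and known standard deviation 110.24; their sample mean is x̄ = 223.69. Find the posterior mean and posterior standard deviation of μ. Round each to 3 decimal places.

Prior precision 1/τ₀² = 1/47.62² = 0.00044098; data precision n/σ² = 14/110.24² = 0.00115199.
Posterior precision = 0.00044098 + 0.00115199 = 0.00159297, giving posterior SD = 1/√0.00159297 = 25.055.
Posterior mean = (0.00044098·274.02 + 0.00115199·223.69) / 0.00159297 = 237.623.

Posterior mean ≈ 237.623; posterior SD ≈ 25.055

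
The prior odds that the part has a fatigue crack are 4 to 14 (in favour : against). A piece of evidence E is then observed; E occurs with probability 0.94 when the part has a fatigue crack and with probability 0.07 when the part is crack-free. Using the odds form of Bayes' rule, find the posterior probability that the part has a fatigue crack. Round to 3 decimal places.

Prior odds = 4/14 = 0.28571. In log-odds, ln(0.28571) = -1.2528.
Add log likelihood ratio: ln(13.429) = 2.5974.
Posterior log-odds = 1.3446, so posterior odds = exp(1.3446) = 3.8367. Converting, P(H|E) = 3.8367/4.8367 = 0.793.

Posterior probability ≈ 0.793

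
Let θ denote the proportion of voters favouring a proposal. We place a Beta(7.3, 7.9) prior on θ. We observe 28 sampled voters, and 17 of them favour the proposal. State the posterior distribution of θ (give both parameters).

Posterior: Beta(24.3, 18.9)

The binomial likelihood is conjugate to the Beta prior: with 17 successes and 11 failures, the posterior is Beta(7.3+17, 7.9+11) = Beta(24.3, 18.9).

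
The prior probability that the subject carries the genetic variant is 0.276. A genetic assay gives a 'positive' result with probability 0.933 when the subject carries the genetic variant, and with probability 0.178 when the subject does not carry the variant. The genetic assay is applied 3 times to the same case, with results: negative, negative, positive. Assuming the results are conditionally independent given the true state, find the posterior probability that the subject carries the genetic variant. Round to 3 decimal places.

Posterior P(H) ≈ 0.013

With H the event that the subject carries the genetic variant, the joint likelihood of the observed sequence is P(data|H) = 0.067·0.067·0.933 = 0.0041882 and P(data|¬H) = 0.822·0.822·0.178 = 0.12027.
Bayes: P(H|data) = 0.276·0.0041882 / (0.276·0.0041882 + 0.724·0.12027) = 0.0011560/0.088233 = 0.0131.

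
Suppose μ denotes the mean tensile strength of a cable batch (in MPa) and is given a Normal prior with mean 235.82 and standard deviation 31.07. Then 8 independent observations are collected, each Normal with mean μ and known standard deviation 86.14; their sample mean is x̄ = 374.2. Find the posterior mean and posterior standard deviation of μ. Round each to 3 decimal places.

Prior precision 1/τ₀² = 1/31.07² = 0.00103590; data precision n/σ² = 8/86.14² = 0.00107815.
Posterior precision = 0.00103590 + 0.00107815 = 0.00211405, giving posterior SD = 1/√0.00211405 = 21.749.
Posterior mean = (0.00103590·235.82 + 0.00107815·374.2) / 0.00211405 = 306.393.

Posterior mean ≈ 306.393; posterior SD ≈ 21.749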